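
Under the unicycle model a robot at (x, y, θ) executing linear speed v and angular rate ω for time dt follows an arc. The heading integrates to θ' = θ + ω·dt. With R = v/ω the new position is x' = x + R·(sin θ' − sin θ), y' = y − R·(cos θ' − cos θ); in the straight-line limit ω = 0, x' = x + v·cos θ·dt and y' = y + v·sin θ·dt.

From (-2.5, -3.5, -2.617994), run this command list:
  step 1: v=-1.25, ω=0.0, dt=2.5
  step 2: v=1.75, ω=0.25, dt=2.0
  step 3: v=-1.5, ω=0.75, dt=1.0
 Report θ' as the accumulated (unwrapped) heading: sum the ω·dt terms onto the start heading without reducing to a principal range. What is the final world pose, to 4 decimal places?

step 1: θ'=-2.6180 (straight) → pose (0.2063, -1.9375, -2.6180)
step 2: θ'=-2.1180 (R=7.0000) → pose (-2.2716, -4.3576, -2.1180)
step 3: θ'=-1.3680 (R=-2.0000) → pose (-2.0205, -2.9142, -1.3680)

(-2.0205, -2.9142, -1.3680)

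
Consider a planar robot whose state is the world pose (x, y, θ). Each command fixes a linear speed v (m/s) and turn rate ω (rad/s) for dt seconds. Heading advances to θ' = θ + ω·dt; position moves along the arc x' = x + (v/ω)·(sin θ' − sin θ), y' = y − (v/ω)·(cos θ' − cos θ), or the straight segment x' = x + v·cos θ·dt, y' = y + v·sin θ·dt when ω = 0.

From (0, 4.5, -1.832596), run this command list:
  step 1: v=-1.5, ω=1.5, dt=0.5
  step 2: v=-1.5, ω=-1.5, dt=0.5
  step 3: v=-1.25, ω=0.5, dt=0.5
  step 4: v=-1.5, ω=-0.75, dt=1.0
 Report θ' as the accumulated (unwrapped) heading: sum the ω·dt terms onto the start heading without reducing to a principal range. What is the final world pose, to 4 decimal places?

(0.4722, 7.9301, -2.3326)

step 1: θ'=-1.0826 (R=-1.0000) → pose (-0.0827, 5.2279, -1.0826)
step 2: θ'=-1.8326 (R=1.0000) → pose (-0.1655, 5.9557, -1.8326)
step 3: θ'=-1.5826 (R=-2.5000) → pose (-0.0805, 6.5733, -1.5826)
step 4: θ'=-2.3326 (R=2.0000) → pose (0.4722, 7.9301, -2.3326)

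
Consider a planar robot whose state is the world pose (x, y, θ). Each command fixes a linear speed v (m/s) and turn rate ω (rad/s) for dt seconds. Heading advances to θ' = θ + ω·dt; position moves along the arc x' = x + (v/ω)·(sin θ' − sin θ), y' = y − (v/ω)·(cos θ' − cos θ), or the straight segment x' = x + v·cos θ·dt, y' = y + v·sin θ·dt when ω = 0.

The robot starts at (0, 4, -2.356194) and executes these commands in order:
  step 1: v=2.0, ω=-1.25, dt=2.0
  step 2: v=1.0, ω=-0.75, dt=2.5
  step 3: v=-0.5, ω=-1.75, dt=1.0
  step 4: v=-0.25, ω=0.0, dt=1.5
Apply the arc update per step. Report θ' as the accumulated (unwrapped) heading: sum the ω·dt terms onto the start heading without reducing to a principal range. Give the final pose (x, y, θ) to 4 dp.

(-0.7052, 7.1002, -8.4812)

step 1: θ'=-4.8562 (R=-1.6000) → pose (-2.7149, 5.3607, -4.8562)
step 2: θ'=-6.7312 (R=-1.3333) → pose (-0.8177, 6.3713, -6.7312)
step 3: θ'=-8.4812 (R=0.2857) → pose (-0.9253, 6.7965, -8.4812)
step 4: θ'=-8.4812 (straight) → pose (-0.7052, 7.1002, -8.4812)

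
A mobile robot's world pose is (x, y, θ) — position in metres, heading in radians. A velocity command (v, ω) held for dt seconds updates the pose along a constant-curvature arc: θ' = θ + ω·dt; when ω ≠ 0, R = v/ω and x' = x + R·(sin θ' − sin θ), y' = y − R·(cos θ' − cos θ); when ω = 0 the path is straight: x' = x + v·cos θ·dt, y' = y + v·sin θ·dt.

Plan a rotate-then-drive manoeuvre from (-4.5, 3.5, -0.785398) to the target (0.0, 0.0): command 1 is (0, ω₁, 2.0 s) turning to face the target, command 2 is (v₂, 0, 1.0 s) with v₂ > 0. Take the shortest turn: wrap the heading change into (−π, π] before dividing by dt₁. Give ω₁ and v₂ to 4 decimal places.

ω₁ = 0.0622, v₂ = 5.7009

heading to target = atan2(0−3.5, 0−-4.5) = -0.6610
Δθ = wrap(-0.6610 − -0.7854) = 0.1244; ω₁ = Δθ/dt₁ = 0.0622
distance = √((0−-4.5)² + (0−3.5)²) = 5.7009; v₂ = distance/dt₂ = 5.7009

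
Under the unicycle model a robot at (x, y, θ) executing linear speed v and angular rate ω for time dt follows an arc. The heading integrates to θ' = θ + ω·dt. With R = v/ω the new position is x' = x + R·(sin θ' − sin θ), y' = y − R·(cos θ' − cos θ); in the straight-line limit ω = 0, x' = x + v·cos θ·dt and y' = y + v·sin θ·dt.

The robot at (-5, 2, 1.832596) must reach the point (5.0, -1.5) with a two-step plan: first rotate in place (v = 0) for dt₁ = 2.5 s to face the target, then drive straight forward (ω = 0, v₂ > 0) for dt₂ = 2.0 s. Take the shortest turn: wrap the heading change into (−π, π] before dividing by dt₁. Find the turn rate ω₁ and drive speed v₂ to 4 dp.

heading to target = atan2(-1.5−2, 5−-5) = -0.3367
Δθ = wrap(-0.3367 − 1.8326) = -2.1693; ω₁ = Δθ/dt₁ = -0.8677
distance = √((5−-5)² + (-1.5−2)²) = 10.5948; v₂ = distance/dt₂ = 5.2974

ω₁ = -0.8677, v₂ = 5.2974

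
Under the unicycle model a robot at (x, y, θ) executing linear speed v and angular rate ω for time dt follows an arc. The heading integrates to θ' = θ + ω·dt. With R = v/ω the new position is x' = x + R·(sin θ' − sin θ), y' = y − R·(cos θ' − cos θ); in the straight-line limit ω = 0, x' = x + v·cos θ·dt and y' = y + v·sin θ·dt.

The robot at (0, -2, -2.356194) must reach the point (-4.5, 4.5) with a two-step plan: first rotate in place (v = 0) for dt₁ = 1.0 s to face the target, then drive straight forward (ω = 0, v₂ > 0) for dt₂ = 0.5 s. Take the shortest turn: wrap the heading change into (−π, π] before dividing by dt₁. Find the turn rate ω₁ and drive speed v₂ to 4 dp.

heading to target = atan2(4.5−-2, -4.5−0) = 2.1763
Δθ = wrap(2.1763 − -2.3562) = -1.7507; ω₁ = Δθ/dt₁ = -1.7507
distance = √((-4.5−0)² + (4.5−-2)²) = 7.9057; v₂ = distance/dt₂ = 15.8114

ω₁ = -1.7507, v₂ = 15.8114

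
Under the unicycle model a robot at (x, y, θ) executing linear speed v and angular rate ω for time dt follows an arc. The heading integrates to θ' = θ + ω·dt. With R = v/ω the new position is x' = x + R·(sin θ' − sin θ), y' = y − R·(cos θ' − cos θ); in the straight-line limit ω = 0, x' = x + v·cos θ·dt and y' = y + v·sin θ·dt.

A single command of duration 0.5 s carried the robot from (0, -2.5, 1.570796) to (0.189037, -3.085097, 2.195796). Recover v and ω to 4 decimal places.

Δθ = 2.195796 − 1.570796 = 0.625000
ω = Δθ/dt = 0.625000/0.5 = 1.2500
R = −Δy/(cos θ' − cos θ) = -1.0000
v = R·ω = -1.0000·1.2500 = -1.2500

v = -1.2500, ω = 1.2500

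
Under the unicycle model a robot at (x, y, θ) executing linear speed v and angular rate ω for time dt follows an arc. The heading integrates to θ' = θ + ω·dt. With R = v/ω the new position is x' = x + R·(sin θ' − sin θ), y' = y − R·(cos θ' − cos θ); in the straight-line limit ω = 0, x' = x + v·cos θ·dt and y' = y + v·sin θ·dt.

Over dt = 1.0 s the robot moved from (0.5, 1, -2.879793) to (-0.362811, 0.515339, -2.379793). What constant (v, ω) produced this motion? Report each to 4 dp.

v = 1.0000, ω = 0.5000

Δθ = -2.379793 − -2.879793 = 0.500000
ω = Δθ/dt = 0.500000/1.0 = 0.5000
R = Δx/(sin θ' − sin θ) = 2.0000
v = R·ω = 2.0000·0.5000 = 1.0000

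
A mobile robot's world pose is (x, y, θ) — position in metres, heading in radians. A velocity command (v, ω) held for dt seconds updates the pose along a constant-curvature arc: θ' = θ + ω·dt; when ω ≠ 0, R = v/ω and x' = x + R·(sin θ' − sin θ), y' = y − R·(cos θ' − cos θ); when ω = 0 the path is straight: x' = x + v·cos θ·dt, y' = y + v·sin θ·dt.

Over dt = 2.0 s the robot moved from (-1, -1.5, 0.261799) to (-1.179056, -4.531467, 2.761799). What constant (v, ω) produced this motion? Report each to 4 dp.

v = -2.0000, ω = 1.2500

Δθ = 2.761799 − 0.261799 = 2.500000
ω = Δθ/dt = 2.500000/2.0 = 1.2500
R = −Δy/(cos θ' − cos θ) = -1.6000
v = R·ω = -1.6000·1.2500 = -2.0000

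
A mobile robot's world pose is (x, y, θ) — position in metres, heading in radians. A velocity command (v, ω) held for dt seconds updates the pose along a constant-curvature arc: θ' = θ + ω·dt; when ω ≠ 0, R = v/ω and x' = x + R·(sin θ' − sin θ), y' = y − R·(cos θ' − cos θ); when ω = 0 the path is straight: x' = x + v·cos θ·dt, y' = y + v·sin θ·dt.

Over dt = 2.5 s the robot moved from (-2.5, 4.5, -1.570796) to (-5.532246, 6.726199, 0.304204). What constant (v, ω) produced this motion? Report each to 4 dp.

Δθ = 0.304204 − -1.570796 = 1.875000
ω = Δθ/dt = 1.875000/2.5 = 0.7500
R = Δx/(sin θ' − sin θ) = -2.3333
v = R·ω = -2.3333·0.7500 = -1.7500

v = -1.7500, ω = 0.7500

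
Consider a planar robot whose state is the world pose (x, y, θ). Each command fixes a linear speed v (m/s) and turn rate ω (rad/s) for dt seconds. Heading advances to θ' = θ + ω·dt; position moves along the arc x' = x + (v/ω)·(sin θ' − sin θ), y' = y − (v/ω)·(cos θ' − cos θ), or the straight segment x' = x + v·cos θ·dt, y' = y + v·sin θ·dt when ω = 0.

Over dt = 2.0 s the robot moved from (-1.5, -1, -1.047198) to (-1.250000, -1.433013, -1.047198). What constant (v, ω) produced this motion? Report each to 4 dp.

Δθ = -1.047198 − -1.047198 = 0.000000
ω = Δθ/dt = 0.000000/2.0 = 0.0000
ω = 0 → v = (Δx·cos θ + Δy·sin θ)/dt = 0.2500

v = 0.2500, ω = 0.0000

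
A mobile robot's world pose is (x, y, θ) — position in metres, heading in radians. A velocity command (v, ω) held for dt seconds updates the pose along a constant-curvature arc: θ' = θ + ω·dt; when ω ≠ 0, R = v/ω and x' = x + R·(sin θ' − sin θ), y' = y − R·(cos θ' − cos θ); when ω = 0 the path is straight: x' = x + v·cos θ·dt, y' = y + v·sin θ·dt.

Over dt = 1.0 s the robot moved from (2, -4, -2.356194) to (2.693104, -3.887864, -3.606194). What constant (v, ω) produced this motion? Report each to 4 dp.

v = -0.7500, ω = -1.2500

Δθ = -3.606194 − -2.356194 = -1.250000
ω = Δθ/dt = -1.250000/1.0 = -1.2500
R = Δx/(sin θ' − sin θ) = 0.6000
v = R·ω = 0.6000·-1.2500 = -0.7500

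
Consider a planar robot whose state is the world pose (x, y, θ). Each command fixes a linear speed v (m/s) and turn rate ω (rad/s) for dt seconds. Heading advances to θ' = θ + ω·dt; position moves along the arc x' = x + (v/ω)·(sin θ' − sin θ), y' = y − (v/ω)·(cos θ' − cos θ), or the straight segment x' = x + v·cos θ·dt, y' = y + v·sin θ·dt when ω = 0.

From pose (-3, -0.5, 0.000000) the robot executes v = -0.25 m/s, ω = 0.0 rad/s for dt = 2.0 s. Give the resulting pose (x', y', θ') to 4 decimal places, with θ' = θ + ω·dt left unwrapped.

(-3.5000, -0.5000, 0.0000)

θ' = 0.0000 + 0.0·2.0 = 0.0000
ω = 0 → straight: x' = -3 + -0.25·cos(0.0000)·2.0 = -3.5000
y' = -0.5 + -0.25·sin(0.0000)·2.0 = -0.5000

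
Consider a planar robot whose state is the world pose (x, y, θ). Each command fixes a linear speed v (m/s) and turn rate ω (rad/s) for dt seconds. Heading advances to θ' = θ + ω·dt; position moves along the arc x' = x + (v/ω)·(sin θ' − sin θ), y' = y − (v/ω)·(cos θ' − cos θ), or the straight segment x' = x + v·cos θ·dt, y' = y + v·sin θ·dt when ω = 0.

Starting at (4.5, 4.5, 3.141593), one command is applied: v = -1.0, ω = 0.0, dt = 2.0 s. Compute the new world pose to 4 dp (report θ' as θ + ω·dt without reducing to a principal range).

(6.5000, 4.5000, 3.1416)

θ' = 3.1416 + 0.0·2.0 = 3.1416
ω = 0 → straight: x' = 4.5 + -1.0·cos(3.1416)·2.0 = 6.5000
y' = 4.5 + -1.0·sin(3.1416)·2.0 = 4.5000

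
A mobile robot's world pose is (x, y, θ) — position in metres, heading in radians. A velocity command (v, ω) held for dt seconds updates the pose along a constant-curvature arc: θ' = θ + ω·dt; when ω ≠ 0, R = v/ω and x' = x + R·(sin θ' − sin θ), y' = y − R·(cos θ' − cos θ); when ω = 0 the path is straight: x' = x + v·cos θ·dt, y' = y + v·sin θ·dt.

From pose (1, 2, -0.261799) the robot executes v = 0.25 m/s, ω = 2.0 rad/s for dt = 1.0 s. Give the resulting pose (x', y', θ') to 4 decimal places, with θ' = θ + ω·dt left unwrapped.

(1.1556, 2.1416, 1.7382)

θ' = -0.2618 + 2.0·1.0 = 1.7382
R = v/ω = 0.25/2.0 = 0.1250
x' = 1 + 0.1250·(sin 1.7382 − sin -0.2618) = 1.1556
y' = 2 − 0.1250·(cos 1.7382 − cos -0.2618) = 2.1416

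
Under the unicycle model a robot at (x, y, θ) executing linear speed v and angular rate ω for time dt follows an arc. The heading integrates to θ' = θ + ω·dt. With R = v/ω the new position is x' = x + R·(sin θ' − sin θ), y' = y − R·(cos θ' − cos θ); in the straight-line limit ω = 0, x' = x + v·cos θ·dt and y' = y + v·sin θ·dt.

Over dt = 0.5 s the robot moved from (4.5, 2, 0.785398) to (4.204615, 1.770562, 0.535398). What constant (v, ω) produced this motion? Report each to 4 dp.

Δθ = 0.535398 − 0.785398 = -0.250000
ω = Δθ/dt = -0.250000/0.5 = -0.5000
R = Δx/(sin θ' − sin θ) = 1.5000
v = R·ω = 1.5000·-0.5000 = -0.7500

v = -0.7500, ω = -0.5000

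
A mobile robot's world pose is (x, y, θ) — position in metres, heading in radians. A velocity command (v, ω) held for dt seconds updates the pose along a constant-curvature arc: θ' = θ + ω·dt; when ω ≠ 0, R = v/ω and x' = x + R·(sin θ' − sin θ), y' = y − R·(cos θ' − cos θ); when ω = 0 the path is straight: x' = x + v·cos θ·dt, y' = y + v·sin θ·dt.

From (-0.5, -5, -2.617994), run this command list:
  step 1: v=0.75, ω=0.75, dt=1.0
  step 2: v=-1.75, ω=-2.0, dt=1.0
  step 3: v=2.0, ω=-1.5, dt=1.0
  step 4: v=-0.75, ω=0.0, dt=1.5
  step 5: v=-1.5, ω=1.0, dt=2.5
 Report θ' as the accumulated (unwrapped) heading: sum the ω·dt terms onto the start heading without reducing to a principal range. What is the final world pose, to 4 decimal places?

step 1: θ'=-1.8680 (R=1.0000) → pose (-0.9562, -5.5732, -1.8680)
step 2: θ'=-3.8680 (R=0.8750) → pose (0.4616, -5.1753, -3.8680)
step 3: θ'=-5.3680 (R=-1.3333) → pose (0.2903, -3.3657, -5.3680)
step 4: θ'=-5.3680 (straight) → pose (-0.3955, -4.2575, -5.3680)
step 5: θ'=-2.8680 (R=-1.5000) → pose (1.1988, -6.6161, -2.8680)

(1.1988, -6.6161, -2.8680)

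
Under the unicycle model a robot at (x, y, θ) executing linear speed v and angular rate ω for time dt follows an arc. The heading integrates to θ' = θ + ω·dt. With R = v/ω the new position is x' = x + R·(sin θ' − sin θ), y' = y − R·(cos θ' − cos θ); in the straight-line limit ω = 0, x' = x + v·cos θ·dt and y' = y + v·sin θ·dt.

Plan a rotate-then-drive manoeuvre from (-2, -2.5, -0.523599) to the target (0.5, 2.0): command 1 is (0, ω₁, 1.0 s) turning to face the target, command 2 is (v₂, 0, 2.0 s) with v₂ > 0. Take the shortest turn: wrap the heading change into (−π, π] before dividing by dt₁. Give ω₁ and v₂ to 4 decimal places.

heading to target = atan2(2−-2.5, 0.5−-2) = 1.0637
Δθ = wrap(1.0637 − -0.5236) = 1.5873; ω₁ = Δθ/dt₁ = 1.5873
distance = √((0.5−-2)² + (2−-2.5)²) = 5.1478; v₂ = distance/dt₂ = 2.5739

ω₁ = 1.5873, v₂ = 2.5739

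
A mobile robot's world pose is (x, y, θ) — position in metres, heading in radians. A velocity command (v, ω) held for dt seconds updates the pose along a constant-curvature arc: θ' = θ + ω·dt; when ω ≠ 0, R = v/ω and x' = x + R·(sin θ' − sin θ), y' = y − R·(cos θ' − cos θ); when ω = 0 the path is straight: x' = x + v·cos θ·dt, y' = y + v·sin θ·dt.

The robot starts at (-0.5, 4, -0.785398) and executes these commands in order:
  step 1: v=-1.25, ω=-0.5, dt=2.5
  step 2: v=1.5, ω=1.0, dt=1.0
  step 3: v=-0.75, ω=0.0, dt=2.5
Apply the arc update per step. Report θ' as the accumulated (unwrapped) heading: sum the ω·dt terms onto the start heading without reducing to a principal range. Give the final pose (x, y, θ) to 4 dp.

step 1: θ'=-2.0354 (R=2.5000) → pose (-0.9672, 6.8879, -2.0354)
step 2: θ'=-1.0354 (R=1.5000) → pose (-0.9163, 5.4506, -1.0354)
step 3: θ'=-1.0354 (straight) → pose (-1.8729, 7.0632, -1.0354)

(-1.8729, 7.0632, -1.0354)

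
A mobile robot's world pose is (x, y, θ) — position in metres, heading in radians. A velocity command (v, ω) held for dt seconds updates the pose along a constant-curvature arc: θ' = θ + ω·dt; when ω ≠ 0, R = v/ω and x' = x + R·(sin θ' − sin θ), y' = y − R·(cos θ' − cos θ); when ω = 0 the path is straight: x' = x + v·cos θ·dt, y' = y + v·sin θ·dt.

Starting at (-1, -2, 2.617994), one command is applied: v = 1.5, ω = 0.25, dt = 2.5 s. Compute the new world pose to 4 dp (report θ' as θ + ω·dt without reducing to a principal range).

θ' = 2.6180 + 0.25·2.5 = 3.2430
R = v/ω = 1.5/0.25 = 6.0000
x' = -1 + 6.0000·(sin 3.2430 − sin 2.6180) = -4.6074
y' = -2 − 6.0000·(cos 3.2430 − cos 2.6180) = -1.2270

(-4.6074, -1.2270, 3.2430)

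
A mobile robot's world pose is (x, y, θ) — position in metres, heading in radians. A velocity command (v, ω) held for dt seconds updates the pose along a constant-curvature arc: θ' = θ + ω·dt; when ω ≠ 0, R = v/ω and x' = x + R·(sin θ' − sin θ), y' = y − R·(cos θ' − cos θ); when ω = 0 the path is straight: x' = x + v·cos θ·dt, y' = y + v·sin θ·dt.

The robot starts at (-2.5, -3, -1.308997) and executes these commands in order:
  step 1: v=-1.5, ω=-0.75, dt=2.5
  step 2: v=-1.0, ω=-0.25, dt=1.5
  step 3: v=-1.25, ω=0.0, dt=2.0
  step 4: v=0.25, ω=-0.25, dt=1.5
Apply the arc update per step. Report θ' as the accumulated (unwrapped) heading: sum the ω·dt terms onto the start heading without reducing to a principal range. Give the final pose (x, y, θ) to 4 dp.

step 1: θ'=-3.1840 (R=2.0000) → pose (-0.4834, -0.4842, -3.1840)
step 2: θ'=-3.5590 (R=4.0000) → pose (0.9686, -0.8240, -3.5590)
step 3: θ'=-3.5590 (straight) → pose (3.2540, -1.8375, -3.5590)
step 4: θ'=-3.9340 (R=-1.0000) → pose (2.9473, -1.6255, -3.9340)

(2.9473, -1.6255, -3.9340)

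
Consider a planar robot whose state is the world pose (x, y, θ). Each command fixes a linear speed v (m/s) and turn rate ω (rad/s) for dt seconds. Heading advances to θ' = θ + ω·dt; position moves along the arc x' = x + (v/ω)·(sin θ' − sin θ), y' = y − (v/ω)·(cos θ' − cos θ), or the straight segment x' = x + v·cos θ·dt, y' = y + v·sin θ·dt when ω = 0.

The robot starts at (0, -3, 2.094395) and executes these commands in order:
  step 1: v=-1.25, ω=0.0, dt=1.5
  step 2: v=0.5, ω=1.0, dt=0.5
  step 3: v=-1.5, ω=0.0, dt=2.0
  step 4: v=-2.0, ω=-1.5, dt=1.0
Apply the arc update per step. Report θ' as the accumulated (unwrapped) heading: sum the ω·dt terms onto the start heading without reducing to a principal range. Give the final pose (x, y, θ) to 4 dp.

step 1: θ'=2.0944 (straight) → pose (0.9375, -4.6238, 2.0944)
step 2: θ'=2.5944 (R=0.5000) → pose (0.7646, -4.4468, 2.5944)
step 3: θ'=2.5944 (straight) → pose (3.3266, -6.0077, 2.5944)
step 4: θ'=1.0944 (R=1.3333) → pose (3.8177, -7.7578, 1.0944)

(3.8177, -7.7578, 1.0944)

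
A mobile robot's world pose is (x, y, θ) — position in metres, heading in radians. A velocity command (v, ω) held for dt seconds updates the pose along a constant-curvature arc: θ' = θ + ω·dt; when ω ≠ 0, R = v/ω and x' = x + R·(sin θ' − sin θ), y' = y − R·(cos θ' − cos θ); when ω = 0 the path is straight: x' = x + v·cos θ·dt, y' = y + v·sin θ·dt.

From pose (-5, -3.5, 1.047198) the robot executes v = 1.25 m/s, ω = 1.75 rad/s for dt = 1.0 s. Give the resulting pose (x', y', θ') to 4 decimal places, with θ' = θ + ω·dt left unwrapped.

θ' = 1.0472 + 1.75·1.0 = 2.7972
R = v/ω = 1.25/1.75 = 0.7143
x' = -5 + 0.7143·(sin 2.7972 − sin 1.0472) = -5.3774
y' = -3.5 − 0.7143·(cos 2.7972 − cos 1.0472) = -2.4705

(-5.3774, -2.4705, 2.7972)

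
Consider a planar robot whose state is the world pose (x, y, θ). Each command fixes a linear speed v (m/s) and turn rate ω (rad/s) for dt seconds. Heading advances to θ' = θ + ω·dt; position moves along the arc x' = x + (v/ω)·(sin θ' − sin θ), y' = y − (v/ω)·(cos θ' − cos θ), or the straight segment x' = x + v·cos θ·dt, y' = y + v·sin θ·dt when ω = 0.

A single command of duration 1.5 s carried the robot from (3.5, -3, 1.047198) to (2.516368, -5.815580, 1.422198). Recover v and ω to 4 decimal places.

v = -2.0000, ω = 0.2500

Δθ = 1.422198 − 1.047198 = 0.375000
ω = Δθ/dt = 0.375000/1.5 = 0.2500
R = −Δy/(cos θ' − cos θ) = -8.0000
v = R·ω = -8.0000·0.2500 = -2.0000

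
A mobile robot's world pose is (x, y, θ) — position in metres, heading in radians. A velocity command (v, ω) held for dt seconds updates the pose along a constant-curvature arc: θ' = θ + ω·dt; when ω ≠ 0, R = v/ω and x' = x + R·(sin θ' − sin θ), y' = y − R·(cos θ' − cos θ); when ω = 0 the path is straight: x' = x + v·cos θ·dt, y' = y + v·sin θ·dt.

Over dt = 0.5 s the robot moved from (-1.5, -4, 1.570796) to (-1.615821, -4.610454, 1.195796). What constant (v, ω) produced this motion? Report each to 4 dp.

v = -1.2500, ω = -0.7500

Δθ = 1.195796 − 1.570796 = -0.375000
ω = Δθ/dt = -0.375000/0.5 = -0.7500
R = −Δy/(cos θ' − cos θ) = 1.6667
v = R·ω = 1.6667·-0.7500 = -1.2500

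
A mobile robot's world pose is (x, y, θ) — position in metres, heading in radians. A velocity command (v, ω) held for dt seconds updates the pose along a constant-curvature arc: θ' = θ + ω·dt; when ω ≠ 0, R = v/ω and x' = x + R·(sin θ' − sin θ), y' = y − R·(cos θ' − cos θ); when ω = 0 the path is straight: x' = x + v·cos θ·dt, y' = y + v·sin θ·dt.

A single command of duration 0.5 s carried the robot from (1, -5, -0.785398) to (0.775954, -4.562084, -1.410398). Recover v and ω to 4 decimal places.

v = -1.0000, ω = -1.2500

Δθ = -1.410398 − -0.785398 = -0.625000
ω = Δθ/dt = -0.625000/0.5 = -1.2500
R = −Δy/(cos θ' − cos θ) = 0.8000
v = R·ω = 0.8000·-1.2500 = -1.0000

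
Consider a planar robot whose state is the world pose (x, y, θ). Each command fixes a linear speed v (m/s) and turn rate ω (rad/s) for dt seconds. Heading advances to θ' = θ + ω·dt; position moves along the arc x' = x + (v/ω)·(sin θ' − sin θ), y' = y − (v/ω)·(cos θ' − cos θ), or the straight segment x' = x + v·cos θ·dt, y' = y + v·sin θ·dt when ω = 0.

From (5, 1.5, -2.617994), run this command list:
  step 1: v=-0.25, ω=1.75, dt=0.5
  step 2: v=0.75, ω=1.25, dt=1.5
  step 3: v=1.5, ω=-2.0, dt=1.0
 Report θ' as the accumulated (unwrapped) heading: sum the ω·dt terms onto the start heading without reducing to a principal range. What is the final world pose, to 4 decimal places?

step 1: θ'=-1.7430 (R=-0.1429) → pose (5.0693, 1.5992, -1.7430)
step 2: θ'=0.1320 (R=0.6000) → pose (5.7394, 0.9017, 0.1320)
step 3: θ'=-1.8680 (R=-0.7500) → pose (6.5553, -0.0615, -1.8680)

(6.5553, -0.0615, -1.8680)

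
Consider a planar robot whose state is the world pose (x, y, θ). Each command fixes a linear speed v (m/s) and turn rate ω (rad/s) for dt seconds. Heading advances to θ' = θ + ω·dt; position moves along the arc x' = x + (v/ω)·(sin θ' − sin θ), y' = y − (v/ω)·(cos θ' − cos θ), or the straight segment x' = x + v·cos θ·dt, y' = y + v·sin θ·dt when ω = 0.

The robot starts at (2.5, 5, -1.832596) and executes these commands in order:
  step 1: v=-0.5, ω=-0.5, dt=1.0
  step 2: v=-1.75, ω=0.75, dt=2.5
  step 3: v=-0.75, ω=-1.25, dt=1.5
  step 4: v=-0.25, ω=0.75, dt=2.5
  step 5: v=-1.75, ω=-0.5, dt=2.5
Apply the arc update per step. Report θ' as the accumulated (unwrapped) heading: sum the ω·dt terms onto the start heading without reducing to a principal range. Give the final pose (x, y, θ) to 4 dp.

(-0.0993, 14.2339, -1.7076)

step 1: θ'=-2.3326 (R=1.0000) → pose (2.7423, 5.4314, -2.3326)
step 2: θ'=-0.4576 (R=-2.3333) → pose (2.0848, 9.1352, -0.4576)
step 3: θ'=-2.3326 (R=0.6000) → pose (1.9157, 10.0876, -2.3326)
step 4: θ'=-0.4576 (R=-0.3333) → pose (1.8218, 10.6167, -0.4576)
step 5: θ'=-1.7076 (R=3.5000) → pose (-0.0993, 14.2339, -1.7076)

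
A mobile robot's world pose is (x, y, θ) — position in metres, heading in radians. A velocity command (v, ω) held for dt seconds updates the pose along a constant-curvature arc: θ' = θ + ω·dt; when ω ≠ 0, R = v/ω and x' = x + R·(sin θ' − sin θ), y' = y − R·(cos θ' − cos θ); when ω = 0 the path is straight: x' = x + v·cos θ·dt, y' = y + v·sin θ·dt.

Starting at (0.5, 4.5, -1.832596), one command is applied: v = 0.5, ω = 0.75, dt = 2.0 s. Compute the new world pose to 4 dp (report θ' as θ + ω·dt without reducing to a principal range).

θ' = -1.8326 + 0.75·2.0 = -0.3326
R = v/ω = 0.5/0.75 = 0.6667
x' = 0.5 + 0.6667·(sin -0.3326 − sin -1.8326) = 0.9263
y' = 4.5 − 0.6667·(cos -0.3326 − cos -1.8326) = 3.6973

(0.9263, 3.6973, -0.3326)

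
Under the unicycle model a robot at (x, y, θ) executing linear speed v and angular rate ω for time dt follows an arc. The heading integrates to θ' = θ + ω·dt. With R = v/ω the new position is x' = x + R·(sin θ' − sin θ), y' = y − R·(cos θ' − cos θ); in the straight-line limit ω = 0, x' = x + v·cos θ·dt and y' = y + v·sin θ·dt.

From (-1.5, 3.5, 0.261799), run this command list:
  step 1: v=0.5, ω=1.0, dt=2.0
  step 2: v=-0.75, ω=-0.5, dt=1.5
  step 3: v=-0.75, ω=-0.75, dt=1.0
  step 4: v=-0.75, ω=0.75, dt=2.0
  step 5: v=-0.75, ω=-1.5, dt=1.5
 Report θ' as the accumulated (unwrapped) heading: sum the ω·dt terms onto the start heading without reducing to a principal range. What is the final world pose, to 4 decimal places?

step 1: θ'=2.2618 (R=0.5000) → pose (-1.2441, 4.3016, 2.2618)
step 2: θ'=1.5118 (R=1.5000) → pose (-0.9026, 3.2572, 1.5118)
step 3: θ'=0.7618 (R=1.0000) → pose (-1.2107, 2.5926, 0.7618)
step 4: θ'=2.2618 (R=-1.0000) → pose (-1.2910, 1.2317, 2.2618)
step 5: θ'=0.0118 (R=0.5000) → pose (-1.6704, 0.4130, 0.0118)

(-1.6704, 0.4130, 0.0118)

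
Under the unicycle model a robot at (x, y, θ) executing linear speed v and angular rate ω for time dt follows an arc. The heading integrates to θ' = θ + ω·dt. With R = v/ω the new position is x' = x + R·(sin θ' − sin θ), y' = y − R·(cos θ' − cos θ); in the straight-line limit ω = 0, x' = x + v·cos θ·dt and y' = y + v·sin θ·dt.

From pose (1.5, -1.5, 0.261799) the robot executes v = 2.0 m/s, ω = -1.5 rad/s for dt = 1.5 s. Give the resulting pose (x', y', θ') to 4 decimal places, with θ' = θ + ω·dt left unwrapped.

θ' = 0.2618 + -1.5·1.5 = -1.9882
R = v/ω = 2.0/-1.5 = -1.3333
x' = 1.5 + -1.3333·(sin -1.9882 − sin 0.2618) = 3.0640
y' = -1.5 − -1.3333·(cos -1.9882 − cos 0.2618) = -3.3284

(3.0640, -3.3284, -1.9882)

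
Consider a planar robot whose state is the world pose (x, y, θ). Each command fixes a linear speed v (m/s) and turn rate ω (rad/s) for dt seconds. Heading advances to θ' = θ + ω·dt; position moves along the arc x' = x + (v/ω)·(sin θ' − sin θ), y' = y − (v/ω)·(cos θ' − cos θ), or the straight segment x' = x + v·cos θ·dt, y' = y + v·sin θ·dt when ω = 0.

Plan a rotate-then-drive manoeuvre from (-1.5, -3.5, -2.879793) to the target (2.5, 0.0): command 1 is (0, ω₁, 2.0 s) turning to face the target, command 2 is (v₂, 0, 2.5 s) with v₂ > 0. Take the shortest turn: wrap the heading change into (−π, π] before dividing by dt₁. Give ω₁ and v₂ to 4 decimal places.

ω₁ = -1.3423, v₂ = 2.1260

heading to target = atan2(0−-3.5, 2.5−-1.5) = 0.7188
Δθ = wrap(0.7188 − -2.8798) = -2.6846; ω₁ = Δθ/dt₁ = -1.3423
distance = √((2.5−-1.5)² + (0−-3.5)²) = 5.3151; v₂ = distance/dt₂ = 2.1260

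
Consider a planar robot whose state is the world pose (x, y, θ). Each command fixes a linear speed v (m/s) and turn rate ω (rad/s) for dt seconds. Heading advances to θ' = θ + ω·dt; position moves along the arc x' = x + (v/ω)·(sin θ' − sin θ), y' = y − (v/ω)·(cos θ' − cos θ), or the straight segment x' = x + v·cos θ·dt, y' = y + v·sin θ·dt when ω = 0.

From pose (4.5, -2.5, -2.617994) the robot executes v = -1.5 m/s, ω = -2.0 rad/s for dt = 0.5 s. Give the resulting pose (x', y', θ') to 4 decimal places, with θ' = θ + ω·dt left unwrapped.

(5.2189, -2.4830, -3.6180)

θ' = -2.6180 + -2.0·0.5 = -3.6180
R = v/ω = -1.5/-2.0 = 0.7500
x' = 4.5 + 0.7500·(sin -3.6180 − sin -2.6180) = 5.2189
y' = -2.5 − 0.7500·(cos -3.6180 − cos -2.6180) = -2.4830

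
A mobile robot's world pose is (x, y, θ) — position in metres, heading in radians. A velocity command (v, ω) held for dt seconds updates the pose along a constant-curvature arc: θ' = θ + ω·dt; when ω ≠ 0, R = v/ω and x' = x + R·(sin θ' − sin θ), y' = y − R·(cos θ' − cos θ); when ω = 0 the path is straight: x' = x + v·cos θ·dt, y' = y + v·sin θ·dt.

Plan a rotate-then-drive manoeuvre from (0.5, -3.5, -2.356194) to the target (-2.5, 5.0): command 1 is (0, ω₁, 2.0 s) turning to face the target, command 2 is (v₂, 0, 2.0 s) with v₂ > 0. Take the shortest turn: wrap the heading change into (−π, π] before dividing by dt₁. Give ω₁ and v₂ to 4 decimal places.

heading to target = atan2(5−-3.5, -2.5−0.5) = 1.9101
Δθ = wrap(1.9101 − -2.3562) = -2.0169; ω₁ = Δθ/dt₁ = -1.0085
distance = √((-2.5−0.5)² + (5−-3.5)²) = 9.0139; v₂ = distance/dt₂ = 4.5069

ω₁ = -1.0085, v₂ = 4.5069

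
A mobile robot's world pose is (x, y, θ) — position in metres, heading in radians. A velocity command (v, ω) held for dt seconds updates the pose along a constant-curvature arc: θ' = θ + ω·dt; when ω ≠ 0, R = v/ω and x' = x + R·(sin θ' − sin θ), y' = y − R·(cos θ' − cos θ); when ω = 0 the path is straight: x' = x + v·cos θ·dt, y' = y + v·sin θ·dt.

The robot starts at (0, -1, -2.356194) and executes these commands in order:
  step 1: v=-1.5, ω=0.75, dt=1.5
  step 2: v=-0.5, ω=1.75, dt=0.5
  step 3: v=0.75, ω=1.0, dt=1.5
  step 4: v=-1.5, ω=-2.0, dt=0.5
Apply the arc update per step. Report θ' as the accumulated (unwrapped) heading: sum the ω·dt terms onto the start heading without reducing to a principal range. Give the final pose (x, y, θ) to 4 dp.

step 1: θ'=-1.2312 (R=-2.0000) → pose (0.4716, 1.0804, -1.2312)
step 2: θ'=-0.3562 (R=-0.2857) → pose (0.3018, 1.2530, -0.3562)
step 3: θ'=1.1438 (R=0.7500) → pose (1.2460, 1.6454, 1.1438)
step 4: θ'=0.1438 (R=0.7500) → pose (0.6708, 1.2137, 0.1438)

(0.6708, 1.2137, 0.1438)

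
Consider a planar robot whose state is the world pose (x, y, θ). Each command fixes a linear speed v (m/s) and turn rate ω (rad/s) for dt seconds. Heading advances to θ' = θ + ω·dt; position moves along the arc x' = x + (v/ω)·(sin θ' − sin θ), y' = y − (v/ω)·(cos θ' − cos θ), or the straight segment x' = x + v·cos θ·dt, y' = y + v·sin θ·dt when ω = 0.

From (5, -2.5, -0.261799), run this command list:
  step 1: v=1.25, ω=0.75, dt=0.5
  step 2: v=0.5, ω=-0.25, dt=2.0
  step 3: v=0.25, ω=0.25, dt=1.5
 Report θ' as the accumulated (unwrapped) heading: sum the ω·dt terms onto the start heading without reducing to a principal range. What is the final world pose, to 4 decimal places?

step 1: θ'=0.1132 (R=1.6667) → pose (5.6196, -2.5461, 0.1132)
step 2: θ'=-0.3868 (R=-2.0000) → pose (6.6000, -2.6811, -0.3868)
step 3: θ'=-0.0118 (R=1.0000) → pose (6.9654, -2.7549, -0.0118)

(6.9654, -2.7549, -0.0118)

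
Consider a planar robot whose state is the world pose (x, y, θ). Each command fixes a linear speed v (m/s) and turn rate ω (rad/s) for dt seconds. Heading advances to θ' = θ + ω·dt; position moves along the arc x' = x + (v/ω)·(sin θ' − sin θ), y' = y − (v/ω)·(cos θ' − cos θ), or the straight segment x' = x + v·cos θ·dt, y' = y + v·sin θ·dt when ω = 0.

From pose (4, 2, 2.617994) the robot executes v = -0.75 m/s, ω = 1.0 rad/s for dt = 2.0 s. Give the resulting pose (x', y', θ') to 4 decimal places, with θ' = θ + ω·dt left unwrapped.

(5.1217, 2.5788, 4.6180)

θ' = 2.6180 + 1.0·2.0 = 4.6180
R = v/ω = -0.75/1.0 = -0.7500
x' = 4 + -0.7500·(sin 4.6180 − sin 2.6180) = 5.1217
y' = 2 − -0.7500·(cos 4.6180 − cos 2.6180) = 2.5788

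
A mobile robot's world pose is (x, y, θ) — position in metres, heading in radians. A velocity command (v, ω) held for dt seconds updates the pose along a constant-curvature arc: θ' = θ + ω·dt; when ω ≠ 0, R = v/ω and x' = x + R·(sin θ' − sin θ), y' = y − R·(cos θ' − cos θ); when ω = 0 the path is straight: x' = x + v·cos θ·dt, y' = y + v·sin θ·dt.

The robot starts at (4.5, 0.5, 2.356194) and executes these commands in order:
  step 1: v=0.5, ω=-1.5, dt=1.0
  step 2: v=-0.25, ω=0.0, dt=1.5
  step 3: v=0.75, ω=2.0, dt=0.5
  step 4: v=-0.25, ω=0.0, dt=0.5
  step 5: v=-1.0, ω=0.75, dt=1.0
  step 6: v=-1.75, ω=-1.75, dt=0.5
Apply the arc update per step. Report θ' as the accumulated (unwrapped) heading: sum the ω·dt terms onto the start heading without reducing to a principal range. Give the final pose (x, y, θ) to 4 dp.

(5.4261, -0.5695, 1.7312)

step 1: θ'=0.8562 (R=-0.3333) → pose (4.4839, 0.9541, 0.8562)
step 2: θ'=0.8562 (straight) → pose (4.2382, 0.6709, 0.8562)
step 3: θ'=1.8562 (R=0.3750) → pose (4.3147, 1.0222, 1.8562)
step 4: θ'=1.8562 (straight) → pose (4.3499, 0.9023, 1.8562)
step 5: θ'=2.6062 (R=-1.3333) → pose (4.9491, 0.1309, 2.6062)
step 6: θ'=1.7312 (R=1.0000) → pose (5.4261, -0.5695, 1.7312)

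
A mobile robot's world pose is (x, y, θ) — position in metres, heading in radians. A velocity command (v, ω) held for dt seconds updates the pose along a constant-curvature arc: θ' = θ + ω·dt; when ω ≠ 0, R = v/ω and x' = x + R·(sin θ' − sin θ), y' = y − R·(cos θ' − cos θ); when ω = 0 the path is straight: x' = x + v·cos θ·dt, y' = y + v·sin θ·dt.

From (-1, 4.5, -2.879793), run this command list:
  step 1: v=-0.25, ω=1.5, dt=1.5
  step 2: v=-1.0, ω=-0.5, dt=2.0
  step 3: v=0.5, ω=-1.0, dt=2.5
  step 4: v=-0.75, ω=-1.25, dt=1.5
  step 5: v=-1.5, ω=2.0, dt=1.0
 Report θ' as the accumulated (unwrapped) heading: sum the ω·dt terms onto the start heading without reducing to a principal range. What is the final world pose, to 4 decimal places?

step 1: θ'=-0.6298 (R=-0.1667) → pose (-0.9450, 4.7957, -0.6298)
step 2: θ'=-1.6298 (R=2.0000) → pose (-1.7635, 6.5299, -1.6298)
step 3: θ'=-4.1298 (R=-0.5000) → pose (-2.6802, 6.2843, -4.1298)
step 4: θ'=-6.0048 (R=0.6000) → pose (-3.0163, 5.3773, -6.0048)
step 5: θ'=-4.0048 (R=-0.7500) → pose (-3.3802, 4.1686, -4.0048)

(-3.3802, 4.1686, -4.0048)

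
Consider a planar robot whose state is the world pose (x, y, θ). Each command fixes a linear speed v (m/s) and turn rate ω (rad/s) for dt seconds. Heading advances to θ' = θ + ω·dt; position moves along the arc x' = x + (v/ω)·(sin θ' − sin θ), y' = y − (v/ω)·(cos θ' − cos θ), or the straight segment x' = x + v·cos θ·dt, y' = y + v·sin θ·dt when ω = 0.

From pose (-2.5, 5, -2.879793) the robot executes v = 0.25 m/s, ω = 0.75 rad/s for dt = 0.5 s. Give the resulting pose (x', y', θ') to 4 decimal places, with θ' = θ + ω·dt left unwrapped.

(-2.6119, 4.9460, -2.5048)

θ' = -2.8798 + 0.75·0.5 = -2.5048
R = v/ω = 0.25/0.75 = 0.3333
x' = -2.5 + 0.3333·(sin -2.5048 − sin -2.8798) = -2.6119
y' = 5 − 0.3333·(cos -2.5048 − cos -2.8798) = 4.9460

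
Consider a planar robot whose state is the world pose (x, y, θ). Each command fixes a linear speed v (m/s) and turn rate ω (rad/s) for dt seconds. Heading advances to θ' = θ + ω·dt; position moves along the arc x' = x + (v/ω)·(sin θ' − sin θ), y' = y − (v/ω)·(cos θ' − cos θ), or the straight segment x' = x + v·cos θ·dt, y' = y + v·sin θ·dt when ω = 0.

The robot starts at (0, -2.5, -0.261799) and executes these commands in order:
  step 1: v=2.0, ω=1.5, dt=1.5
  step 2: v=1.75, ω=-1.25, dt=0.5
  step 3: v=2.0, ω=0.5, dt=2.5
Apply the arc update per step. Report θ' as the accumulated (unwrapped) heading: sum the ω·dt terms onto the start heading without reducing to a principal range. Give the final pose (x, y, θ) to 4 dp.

(-0.4237, 4.4634, 2.6132)

step 1: θ'=1.9882 (R=1.3333) → pose (1.5640, -0.6716, 1.9882)
step 2: θ'=1.3632 (R=-1.4000) → pose (1.4738, 0.1845, 1.3632)
step 3: θ'=2.6132 (R=4.0000) → pose (-0.4237, 4.4634, 2.6132)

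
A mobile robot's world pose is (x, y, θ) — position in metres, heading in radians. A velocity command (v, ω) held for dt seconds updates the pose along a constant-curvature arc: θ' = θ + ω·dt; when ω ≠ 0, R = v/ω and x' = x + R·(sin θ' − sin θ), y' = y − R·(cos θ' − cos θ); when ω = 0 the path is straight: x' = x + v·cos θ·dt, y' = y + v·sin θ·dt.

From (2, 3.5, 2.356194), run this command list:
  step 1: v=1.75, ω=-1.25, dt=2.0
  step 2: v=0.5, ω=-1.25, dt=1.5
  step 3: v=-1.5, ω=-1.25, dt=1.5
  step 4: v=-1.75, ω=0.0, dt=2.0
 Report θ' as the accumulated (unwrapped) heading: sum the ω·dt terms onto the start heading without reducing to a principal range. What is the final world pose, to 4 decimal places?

step 1: θ'=-0.1438 (R=-1.4000) → pose (3.1906, 5.8755, -0.1438)
step 2: θ'=-2.0188 (R=-0.4000) → pose (3.4938, 5.3064, -2.0188)
step 3: θ'=-3.8938 (R=1.2000) → pose (5.3953, 5.6628, -3.8938)
step 4: θ'=-3.8938 (straight) → pose (7.9509, 3.2714, -3.8938)

(7.9509, 3.2714, -3.8938)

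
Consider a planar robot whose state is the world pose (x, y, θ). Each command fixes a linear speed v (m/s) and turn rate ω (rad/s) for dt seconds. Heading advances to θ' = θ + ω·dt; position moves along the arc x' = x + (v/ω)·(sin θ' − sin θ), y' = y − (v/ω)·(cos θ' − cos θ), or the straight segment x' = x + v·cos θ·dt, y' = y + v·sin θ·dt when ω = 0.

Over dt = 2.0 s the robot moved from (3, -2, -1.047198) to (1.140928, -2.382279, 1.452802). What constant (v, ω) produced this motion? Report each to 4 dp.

Δθ = 1.452802 − -1.047198 = 2.500000
ω = Δθ/dt = 2.500000/2.0 = 1.2500
R = Δx/(sin θ' − sin θ) = -1.0000
v = R·ω = -1.0000·1.2500 = -1.2500

v = -1.2500, ω = 1.2500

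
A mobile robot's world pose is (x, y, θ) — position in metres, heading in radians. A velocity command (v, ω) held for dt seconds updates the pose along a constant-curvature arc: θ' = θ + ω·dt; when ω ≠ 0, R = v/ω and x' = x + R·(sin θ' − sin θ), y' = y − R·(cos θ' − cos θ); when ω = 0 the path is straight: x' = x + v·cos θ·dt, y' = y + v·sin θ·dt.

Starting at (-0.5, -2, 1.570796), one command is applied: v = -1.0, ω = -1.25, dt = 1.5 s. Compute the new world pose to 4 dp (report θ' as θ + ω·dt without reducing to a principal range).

(-1.5396, -2.7633, -0.3042)

θ' = 1.5708 + -1.25·1.5 = -0.3042
R = v/ω = -1.0/-1.25 = 0.8000
x' = -0.5 + 0.8000·(sin -0.3042 − sin 1.5708) = -1.5396
y' = -2 − 0.8000·(cos -0.3042 − cos 1.5708) = -2.7633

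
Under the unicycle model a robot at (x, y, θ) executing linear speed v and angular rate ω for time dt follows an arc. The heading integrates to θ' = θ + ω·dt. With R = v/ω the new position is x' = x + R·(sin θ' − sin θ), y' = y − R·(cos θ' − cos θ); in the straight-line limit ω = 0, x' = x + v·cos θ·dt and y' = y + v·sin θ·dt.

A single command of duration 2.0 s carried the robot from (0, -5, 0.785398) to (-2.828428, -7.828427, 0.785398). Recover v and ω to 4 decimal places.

v = -2.0000, ω = 0.0000

Δθ = 0.785398 − 0.785398 = 0.000000
ω = Δθ/dt = 0.000000/2.0 = 0.0000
ω = 0 → v = (Δx·cos θ + Δy·sin θ)/dt = -2.0000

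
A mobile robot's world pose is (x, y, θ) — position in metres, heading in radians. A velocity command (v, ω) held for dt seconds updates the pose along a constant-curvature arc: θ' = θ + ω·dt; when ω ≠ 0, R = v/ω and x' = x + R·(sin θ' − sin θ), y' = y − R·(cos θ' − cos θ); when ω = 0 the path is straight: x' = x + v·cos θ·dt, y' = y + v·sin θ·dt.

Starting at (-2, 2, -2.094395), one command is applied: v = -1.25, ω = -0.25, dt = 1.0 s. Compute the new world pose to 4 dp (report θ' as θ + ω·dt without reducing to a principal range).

θ' = -2.0944 + -0.25·1.0 = -2.3444
R = v/ω = -1.25/-0.25 = 5.0000
x' = -2 + 5.0000·(sin -2.3444 − sin -2.0944) = -1.2469
y' = 2 − 5.0000·(cos -2.3444 − cos -2.0944) = 2.9936

(-1.2469, 2.9936, -2.3444)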